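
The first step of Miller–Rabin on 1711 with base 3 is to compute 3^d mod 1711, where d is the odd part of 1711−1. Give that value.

1711 − 1 = 1710 = 2^1 · 855, so d = 855.
3^1 ≡ 3 (mod 1711)
3^2 ≡ 3^2 = 9 ≡ 9 (mod 1711)
3^4 ≡ 9^2 = 81 ≡ 81 (mod 1711)
3^8 ≡ 81^2 = 6561 ≡ 1428 (mod 1711)
3^16 ≡ 1428^2 = 2039184 ≡ 1383 (mod 1711)
3^32 ≡ 1383^2 = 1912689 ≡ 1502 (mod 1711)
3^64 ≡ 1502^2 = 2256004 ≡ 906 (mod 1711)
3^128 ≡ 906^2 = 820836 ≡ 1267 (mod 1711)
3^256 ≡ 1267^2 = 1605289 ≡ 371 (mod 1711)
3^512 ≡ 371^2 = 137641 ≡ 761 (mod 1711)
855 = 512 + 256 + 64 + 16 + 4 + 2 + 1 in binary powers of 2.
So 3^855 ≡ 761 · 371 · 906 · 1383 · 81 · 9 · 3 ≡ 606 (mod 1711).
Squaring chain: 606; never reaches −1, so base 3 is a Miller–Rabin witness that 1711 is composite.

606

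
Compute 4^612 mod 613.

1

4^1 ≡ 4 (mod 613)
4^2 ≡ 4^2 = 16 ≡ 16 (mod 613)
4^4 ≡ 16^2 = 256 ≡ 256 (mod 613)
4^8 ≡ 256^2 = 65536 ≡ 558 (mod 613)
4^16 ≡ 558^2 = 311364 ≡ 573 (mod 613)
4^32 ≡ 573^2 = 328329 ≡ 374 (mod 613)
4^64 ≡ 374^2 = 139876 ≡ 112 (mod 613)
4^128 ≡ 112^2 = 12544 ≡ 284 (mod 613)
4^256 ≡ 284^2 = 80656 ≡ 353 (mod 613)
4^512 ≡ 353^2 = 124609 ≡ 170 (mod 613)
612 = 512 + 64 + 32 + 4 in binary powers of 2.
So 4^612 ≡ 170 · 112 · 374 · 256 ≡ 1 (mod 613).
Since the result is 1, base 4 gives no evidence that 613 is composite.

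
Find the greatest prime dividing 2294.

37

2294 = 2 · 1147
1147 = 31 · 37
37 is prime.
So 2294 = 2 · 31 · 37; the largest prime factor is 37.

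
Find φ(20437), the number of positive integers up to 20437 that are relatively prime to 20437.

20140

Factor: 20437 = 107 · 191.
φ(20437) = (107−1) · (191−1) = 106 · 190 = 20140.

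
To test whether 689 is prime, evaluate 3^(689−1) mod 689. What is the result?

3^1 ≡ 3 (mod 689)
3^2 ≡ 3^2 = 9 ≡ 9 (mod 689)
3^4 ≡ 9^2 = 81 ≡ 81 (mod 689)
3^8 ≡ 81^2 = 6561 ≡ 360 (mod 689)
3^16 ≡ 360^2 = 129600 ≡ 68 (mod 689)
3^32 ≡ 68^2 = 4624 ≡ 490 (mod 689)
3^64 ≡ 490^2 = 240100 ≡ 328 (mod 689)
3^128 ≡ 328^2 = 107584 ≡ 100 (mod 689)
3^256 ≡ 100^2 = 10000 ≡ 354 (mod 689)
3^512 ≡ 354^2 = 125316 ≡ 607 (mod 689)
688 = 512 + 128 + 32 + 16 in binary powers of 2.
So 3^688 ≡ 607 · 100 · 490 · 68 ≡ 328 (mod 689).
Since 328 ≠ 1, base 3 is a Fermat witness: 689 is composite.

328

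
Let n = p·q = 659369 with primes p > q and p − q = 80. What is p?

853

Since p = q + 80, we have 659369 = q(q + 80), so q² + 80q − 659369 = 0.
Discriminant: 80² + 4·659369 = 6400 + 2637476 = 2643876; √2643876 = 1626.
q = (−80 + 1626)/2 = 773, and p = q + 80 = 853.
Check: 773 · 853 = 659369.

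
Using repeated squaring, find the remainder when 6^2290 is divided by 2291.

6^1 ≡ 6 (mod 2291)
6^2 ≡ 6^2 = 36 ≡ 36 (mod 2291)
6^4 ≡ 36^2 = 1296 ≡ 1296 (mod 2291)
6^8 ≡ 1296^2 = 1679616 ≡ 313 (mod 2291)
6^16 ≡ 313^2 = 97969 ≡ 1747 (mod 2291)
6^32 ≡ 1747^2 = 3052009 ≡ 397 (mod 2291)
6^64 ≡ 397^2 = 157609 ≡ 1821 (mod 2291)
6^128 ≡ 1821^2 = 3316041 ≡ 964 (mod 2291)
6^256 ≡ 964^2 = 929296 ≡ 1441 (mod 2291)
6^512 ≡ 1441^2 = 2076481 ≡ 835 (mod 2291)
6^1024 ≡ 835^2 = 697225 ≡ 761 (mod 2291)
6^2048 ≡ 761^2 = 579121 ≡ 1789 (mod 2291)
2290 = 2048 + 128 + 64 + 32 + 16 + 2 in binary powers of 2.
So 6^2290 ≡ 1789 · 964 · 1821 · 397 · 1747 · 36 ≡ 400 (mod 2291).
Since 400 ≠ 1, base 6 is a Fermat witness: 2291 is composite.

400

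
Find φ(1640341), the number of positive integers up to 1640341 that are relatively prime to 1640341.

Factor: 1640341 = 101 · 109 · 149.
φ(1640341) = (101−1) · (109−1) · (149−1) = 100 · 108 · 148 = 1598400.

1598400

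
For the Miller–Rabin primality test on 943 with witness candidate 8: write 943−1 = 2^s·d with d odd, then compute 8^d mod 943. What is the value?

943 − 1 = 942 = 2^1 · 471, so d = 471.
8^1 ≡ 8 (mod 943)
8^2 ≡ 8^2 = 64 ≡ 64 (mod 943)
8^4 ≡ 64^2 = 4096 ≡ 324 (mod 943)
8^8 ≡ 324^2 = 104976 ≡ 303 (mod 943)
8^16 ≡ 303^2 = 91809 ≡ 338 (mod 943)
8^32 ≡ 338^2 = 114244 ≡ 141 (mod 943)
8^64 ≡ 141^2 = 19881 ≡ 78 (mod 943)
8^128 ≡ 78^2 = 6084 ≡ 426 (mod 943)
8^256 ≡ 426^2 = 181476 ≡ 420 (mod 943)
471 = 256 + 128 + 64 + 16 + 4 + 2 + 1 in binary powers of 2.
So 8^471 ≡ 420 · 426 · 78 · 338 · 324 · 64 · 8 ≡ 607 (mod 943).
Squaring chain: 607; never reaches −1, so base 8 is a Miller–Rabin witness that 943 is composite.

607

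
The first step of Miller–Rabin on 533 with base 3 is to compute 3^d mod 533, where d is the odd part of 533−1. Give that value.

120

533 − 1 = 532 = 2^2 · 133, so d = 133.
3^1 ≡ 3 (mod 533)
3^2 ≡ 3^2 = 9 ≡ 9 (mod 533)
3^4 ≡ 9^2 = 81 ≡ 81 (mod 533)
3^8 ≡ 81^2 = 6561 ≡ 165 (mod 533)
3^16 ≡ 165^2 = 27225 ≡ 42 (mod 533)
3^32 ≡ 42^2 = 1764 ≡ 165 (mod 533)
3^64 ≡ 165^2 = 27225 ≡ 42 (mod 533)
3^128 ≡ 42^2 = 1764 ≡ 165 (mod 533)
133 = 128 + 4 + 1 in binary powers of 2.
So 3^133 ≡ 165 · 81 · 3 ≡ 120 (mod 533).
Squaring chain: 120 → 9; never reaches −1, so base 3 is a Miller–Rabin witness that 533 is composite.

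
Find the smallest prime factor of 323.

17

323 is odd.
Digit sum 8, not divisible by 3.
Ends in 3: not divisible by 5.
7: 323 = 7·46 + 1
11: 323 = 11·29 + 4
13: 323 = 13·24 + 11
17: 323 = 17·19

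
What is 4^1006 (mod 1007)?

937

4^1 ≡ 4 (mod 1007)
4^2 ≡ 4^2 = 16 ≡ 16 (mod 1007)
4^4 ≡ 16^2 = 256 ≡ 256 (mod 1007)
4^8 ≡ 256^2 = 65536 ≡ 81 (mod 1007)
4^16 ≡ 81^2 = 6561 ≡ 519 (mod 1007)
4^32 ≡ 519^2 = 269361 ≡ 492 (mod 1007)
4^64 ≡ 492^2 = 242064 ≡ 384 (mod 1007)
4^128 ≡ 384^2 = 147456 ≡ 434 (mod 1007)
4^256 ≡ 434^2 = 188356 ≡ 47 (mod 1007)
4^512 ≡ 47^2 = 2209 ≡ 195 (mod 1007)
1006 = 512 + 256 + 128 + 64 + 32 + 8 + 4 + 2 in binary powers of 2.
So 4^1006 ≡ 195 · 47 · 434 · 384 · 492 · 81 · 256 · 16 ≡ 937 (mod 1007).
Since 937 ≠ 1, base 4 is a Fermat witness: 1007 is composite.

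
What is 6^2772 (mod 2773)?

789

6^1 ≡ 6 (mod 2773)
6^2 ≡ 6^2 = 36 ≡ 36 (mod 2773)
6^4 ≡ 36^2 = 1296 ≡ 1296 (mod 2773)
6^8 ≡ 1296^2 = 1679616 ≡ 1951 (mod 2773)
6^16 ≡ 1951^2 = 3806401 ≡ 1845 (mod 2773)
6^32 ≡ 1845^2 = 3404025 ≡ 1554 (mod 2773)
6^64 ≡ 1554^2 = 2414916 ≡ 2406 (mod 2773)
6^128 ≡ 2406^2 = 5788836 ≡ 1585 (mod 2773)
6^256 ≡ 1585^2 = 2512225 ≡ 2660 (mod 2773)
6^512 ≡ 2660^2 = 7075600 ≡ 1677 (mod 2773)
6^1024 ≡ 1677^2 = 2812329 ≡ 507 (mod 2773)
6^2048 ≡ 507^2 = 257049 ≡ 1933 (mod 2773)
2772 = 2048 + 512 + 128 + 64 + 16 + 4 in binary powers of 2.
So 6^2772 ≡ 1933 · 1677 · 1585 · 2406 · 1845 · 1296 ≡ 789 (mod 2773).
Since 789 ≠ 1, base 6 is a Fermat witness: 2773 is composite.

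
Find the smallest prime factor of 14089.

73

14089 is odd.
Digit sum 22, not divisible by 3.
Ends in 9: not divisible by 5.
7: 14089 = 7·2012 + 5
11: 14089 = 11·1280 + 9
13: 14089 = 13·1083 + 10
17: 14089 = 17·828 + 13
19: 14089 = 19·741 + 10
23: 14089 = 23·612 + 13
29: 14089 = 29·485 + 24
31: 14089 = 31·454 + 15
37: 14089 = 37·380 + 29
41: 14089 = 41·343 + 26
43: 14089 = 43·327 + 28
47: 14089 = 47·299 + 36
53: 14089 = 53·265 + 44
59: 14089 = 59·238 + 47
61: 14089 = 61·230 + 59
67: 14089 = 67·210 + 19
71: 14089 = 71·198 + 31
73: 14089 = 73·193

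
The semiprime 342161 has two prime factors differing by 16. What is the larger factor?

593

Since p = q + 16, we have 342161 = q(q + 16), so q² + 16q − 342161 = 0.
Discriminant: 16² + 4·342161 = 256 + 1368644 = 1368900; √1368900 = 1170.
q = (−16 + 1170)/2 = 577, and p = q + 16 = 593.
Check: 577 · 593 = 342161.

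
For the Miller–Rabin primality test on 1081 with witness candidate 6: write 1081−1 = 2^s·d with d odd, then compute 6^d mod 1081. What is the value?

1081 − 1 = 1080 = 2^3 · 135, so d = 135.
6^1 ≡ 6 (mod 1081)
6^2 ≡ 6^2 = 36 ≡ 36 (mod 1081)
6^4 ≡ 36^2 = 1296 ≡ 215 (mod 1081)
6^8 ≡ 215^2 = 46225 ≡ 823 (mod 1081)
6^16 ≡ 823^2 = 677329 ≡ 623 (mod 1081)
6^32 ≡ 623^2 = 388129 ≡ 50 (mod 1081)
6^64 ≡ 50^2 = 2500 ≡ 338 (mod 1081)
6^128 ≡ 338^2 = 114244 ≡ 739 (mod 1081)
135 = 128 + 4 + 2 + 1 in binary powers of 2.
So 6^135 ≡ 739 · 215 · 36 · 6 ≡ 653 (mod 1081).
Squaring chain: 653 → 495 → 719; never reaches −1, so base 6 is a Miller–Rabin witness that 1081 is composite.

653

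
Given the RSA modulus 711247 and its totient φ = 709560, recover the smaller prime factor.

φ(n) = (p−1)(q−1) = n − (p+q) + 1, so p + q = 711247 − 709560 + 1 = 1688.
p and q are the roots of t² − 1688t + 711247 = 0.
Discriminant: 1688² − 4·711247 = 2849344 − 2844988 = 4356; √4356 = 66.
q = (1688 − 66)/2 = 811, p = (1688 + 66)/2 = 877.
Check: 811 · 877 = 711247.

811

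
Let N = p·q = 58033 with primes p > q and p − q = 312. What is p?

443

Since p = q + 312, we have 58033 = q(q + 312), so q² + 312q − 58033 = 0.
Discriminant: 312² + 4·58033 = 97344 + 232132 = 329476; √329476 = 574.
q = (−312 + 574)/2 = 131, and p = q + 312 = 443.
Check: 131 · 443 = 58033.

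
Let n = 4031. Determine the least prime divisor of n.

4031 is odd.
Digit sum 8, not divisible by 3.
Ends in 1: not divisible by 5.
7: 4031 = 7·575 + 6
11: 4031 = 11·366 + 5
13: 4031 = 13·310 + 1
17: 4031 = 17·237 + 2
19: 4031 = 19·212 + 3
23: 4031 = 23·175 + 6
29: 4031 = 29·139

29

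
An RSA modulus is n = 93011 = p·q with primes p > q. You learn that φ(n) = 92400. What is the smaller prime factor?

φ(n) = (p−1)(q−1) = n − (p+q) + 1, so p + q = 93011 − 92400 + 1 = 612.
p and q are the roots of t² − 612t + 93011 = 0.
Discriminant: 612² − 4·93011 = 374544 − 372044 = 2500; √2500 = 50.
q = (612 − 50)/2 = 281, p = (612 + 50)/2 = 331.
Check: 281 · 331 = 93011.

281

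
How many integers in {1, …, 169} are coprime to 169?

Factor: 169 = 13^2.
φ(169) = 13^1·(13−1) = 156.

156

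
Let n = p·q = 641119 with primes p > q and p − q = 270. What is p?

947

Since p = q + 270, we have 641119 = q(q + 270), so q² + 270q − 641119 = 0.
Discriminant: 270² + 4·641119 = 72900 + 2564476 = 2637376; √2637376 = 1624.
q = (−270 + 1624)/2 = 677, and p = q + 270 = 947.
Check: 677 · 947 = 641119.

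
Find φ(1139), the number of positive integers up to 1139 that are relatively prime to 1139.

1056

Factor: 1139 = 17 · 67.
φ(1139) = (17−1) · (67−1) = 16 · 66 = 1056.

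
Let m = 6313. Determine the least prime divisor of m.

6313 is odd.
Digit sum 13, not divisible by 3.
Ends in 3: not divisible by 5.
7: 6313 = 7·901 + 6
11: 6313 = 11·573 + 10
13: 6313 = 13·485 + 8
17: 6313 = 17·371 + 6
19: 6313 = 19·332 + 5
23: 6313 = 23·274 + 11
29: 6313 = 29·217 + 20
31: 6313 = 31·203 + 20
37: 6313 = 37·170 + 23
41: 6313 = 41·153 + 40
43: 6313 = 43·146 + 35
47: 6313 = 47·134 + 15
53: 6313 = 53·119 + 6
59: 6313 = 59·107

59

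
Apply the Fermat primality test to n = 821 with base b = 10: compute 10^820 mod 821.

1

10^1 ≡ 10 (mod 821)
10^2 ≡ 10^2 = 100 ≡ 100 (mod 821)
10^4 ≡ 100^2 = 10000 ≡ 148 (mod 821)
10^8 ≡ 148^2 = 21904 ≡ 558 (mod 821)
10^16 ≡ 558^2 = 311364 ≡ 205 (mod 821)
10^32 ≡ 205^2 = 42025 ≡ 154 (mod 821)
10^64 ≡ 154^2 = 23716 ≡ 728 (mod 821)
10^128 ≡ 728^2 = 529984 ≡ 439 (mod 821)
10^256 ≡ 439^2 = 192721 ≡ 607 (mod 821)
10^512 ≡ 607^2 = 368449 ≡ 641 (mod 821)
820 = 512 + 256 + 32 + 16 + 4 in binary powers of 2.
So 10^820 ≡ 641 · 607 · 154 · 205 · 148 ≡ 1 (mod 821).
Since the result is 1, base 10 gives no evidence that 821 is composite.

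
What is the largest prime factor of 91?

91 = 7 · 13
13 is prime.
So 91 = 7 · 13; the largest prime factor is 13.

13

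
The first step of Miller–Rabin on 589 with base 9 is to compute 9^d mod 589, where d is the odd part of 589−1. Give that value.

64

589 − 1 = 588 = 2^2 · 147, so d = 147.
9^1 ≡ 9 (mod 589)
9^2 ≡ 9^2 = 81 ≡ 81 (mod 589)
9^4 ≡ 81^2 = 6561 ≡ 82 (mod 589)
9^8 ≡ 82^2 = 6724 ≡ 245 (mod 589)
9^16 ≡ 245^2 = 60025 ≡ 536 (mod 589)
9^32 ≡ 536^2 = 287296 ≡ 453 (mod 589)
9^64 ≡ 453^2 = 205209 ≡ 237 (mod 589)
9^128 ≡ 237^2 = 56169 ≡ 214 (mod 589)
147 = 128 + 16 + 2 + 1 in binary powers of 2.
So 9^147 ≡ 214 · 536 · 81 · 9 ≡ 64 (mod 589).
Squaring chain: 64 → 562; never reaches −1, so base 9 is a Miller–Rabin witness that 589 is composite.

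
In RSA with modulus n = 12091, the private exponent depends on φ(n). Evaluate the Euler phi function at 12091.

11872

Factor: 12091 = 107 · 113.
φ(12091) = (107−1) · (113−1) = 106 · 112 = 11872.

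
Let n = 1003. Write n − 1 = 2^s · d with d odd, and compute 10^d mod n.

516

1003 − 1 = 1002 = 2^1 · 501, so d = 501.
10^1 ≡ 10 (mod 1003)
10^2 ≡ 10^2 = 100 ≡ 100 (mod 1003)
10^4 ≡ 100^2 = 10000 ≡ 973 (mod 1003)
10^8 ≡ 973^2 = 946729 ≡ 900 (mod 1003)
10^16 ≡ 900^2 = 810000 ≡ 579 (mod 1003)
10^32 ≡ 579^2 = 335241 ≡ 239 (mod 1003)
10^64 ≡ 239^2 = 57121 ≡ 953 (mod 1003)
10^128 ≡ 953^2 = 908209 ≡ 494 (mod 1003)
10^256 ≡ 494^2 = 244036 ≡ 307 (mod 1003)
501 = 256 + 128 + 64 + 32 + 16 + 4 + 1 in binary powers of 2.
So 10^501 ≡ 307 · 494 · 953 · 239 · 579 · 973 · 10 ≡ 516 (mod 1003).
Squaring chain: 516; never reaches −1, so base 10 is a Miller–Rabin witness that 1003 is composite.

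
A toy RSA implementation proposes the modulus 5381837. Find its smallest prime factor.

5381837 is odd.
Digit sum 35, not divisible by 3.
Ends in 7: not divisible by 5.
7: 5381837 = 7·768833 + 6
11: 5381837 = 11·489257 + 10
13: 5381837 = 13·413987 + 6
17: 5381837 = 17·316578 + 11
19: 5381837 = 19·283254 + 11
23: 5381837 = 23·233992 + 21
29: 5381837 = 29·185580 + 17
31: 5381837 = 31·173607 + 20
37: 5381837 = 37·145455 + 2
41: 5381837 = 41·131264 + 13
43: 5381837 = 43·125159

43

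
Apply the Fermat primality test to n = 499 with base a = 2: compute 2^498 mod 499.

2^1 ≡ 2 (mod 499)
2^2 ≡ 2^2 = 4 ≡ 4 (mod 499)
2^4 ≡ 4^2 = 16 ≡ 16 (mod 499)
2^8 ≡ 16^2 = 256 ≡ 256 (mod 499)
2^16 ≡ 256^2 = 65536 ≡ 167 (mod 499)
2^32 ≡ 167^2 = 27889 ≡ 444 (mod 499)
2^64 ≡ 444^2 = 197136 ≡ 31 (mod 499)
2^128 ≡ 31^2 = 961 ≡ 462 (mod 499)
2^256 ≡ 462^2 = 213444 ≡ 371 (mod 499)
498 = 256 + 128 + 64 + 32 + 16 + 2 in binary powers of 2.
So 2^498 ≡ 371 · 462 · 31 · 444 · 167 · 4 ≡ 1 (mod 499).
Since the result is 1, base 2 gives no evidence that 499 is composite.

1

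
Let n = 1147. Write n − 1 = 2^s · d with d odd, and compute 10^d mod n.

1000

1147 − 1 = 1146 = 2^1 · 573, so d = 573.
10^1 ≡ 10 (mod 1147)
10^2 ≡ 10^2 = 100 ≡ 100 (mod 1147)
10^4 ≡ 100^2 = 10000 ≡ 824 (mod 1147)
10^8 ≡ 824^2 = 678976 ≡ 1099 (mod 1147)
10^16 ≡ 1099^2 = 1207801 ≡ 10 (mod 1147)
10^32 ≡ 10^2 = 100 ≡ 100 (mod 1147)
10^64 ≡ 100^2 = 10000 ≡ 824 (mod 1147)
10^128 ≡ 824^2 = 678976 ≡ 1099 (mod 1147)
10^256 ≡ 1099^2 = 1207801 ≡ 10 (mod 1147)
10^512 ≡ 10^2 = 100 ≡ 100 (mod 1147)
573 = 512 + 32 + 16 + 8 + 4 + 1 in binary powers of 2.
So 10^573 ≡ 100 · 100 · 10 · 1099 · 824 · 10 ≡ 1000 (mod 1147).
Squaring chain: 1000; never reaches −1, so base 10 is a Miller–Rabin witness that 1147 is composite.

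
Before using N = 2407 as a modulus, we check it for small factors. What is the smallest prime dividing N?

2407 is odd.
Digit sum 13, not divisible by 3.
Ends in 7: not divisible by 5.
7: 2407 = 7·343 + 6
11: 2407 = 11·218 + 9
13: 2407 = 13·185 + 2
17: 2407 = 17·141 + 10
19: 2407 = 19·126 + 13
23: 2407 = 23·104 + 15
29: 2407 = 29·83

29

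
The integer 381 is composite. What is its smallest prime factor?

381 is odd.
Digit sum 12, divisible by 3.

3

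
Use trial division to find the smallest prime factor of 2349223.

2349223 is odd.
Digit sum 25, not divisible by 3.
Ends in 3: not divisible by 5.
7: 2349223 = 7·335603 + 2
11: 2349223 = 11·213565 + 8
13: 2349223 = 13·180709 + 6
17: 2349223 = 17·138189 + 10
19: 2349223 = 19·123643 + 6
23: 2349223 = 23·102140 + 3
29: 2349223 = 29·81007 + 20
31: 2349223 = 31·75781 + 12
37: 2349223 = 37·63492 + 19
41: 2349223 = 41·57298 + 5
43: 2349223 = 43·54633 + 4
47: 2349223 = 47·49983 + 22
53: 2349223 = 53·44324 + 51
59: 2349223 = 59·39817 + 20
61: 2349223 = 61·38511 + 52
67: 2349223 = 67·35063 + 2
71: 2349223 = 71·33087 + 46
73: 2349223 = 73·32181 + 10
79: 2349223 = 79·29737

79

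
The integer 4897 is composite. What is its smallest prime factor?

4897 is odd.
Digit sum 28, not divisible by 3.
Ends in 7: not divisible by 5.
7: 4897 = 7·699 + 4
11: 4897 = 11·445 + 2
13: 4897 = 13·376 + 9
17: 4897 = 17·288 + 1
19: 4897 = 19·257 + 14
23: 4897 = 23·212 + 21
29: 4897 = 29·168 + 25
31: 4897 = 31·157 + 30
37: 4897 = 37·132 + 13
41: 4897 = 41·119 + 18
43: 4897 = 43·113 + 38
47: 4897 = 47·104 + 9
53: 4897 = 53·92 + 21
59: 4897 = 59·83

59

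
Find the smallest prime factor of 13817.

41

13817 is odd.
Digit sum 20, not divisible by 3.
Ends in 7: not divisible by 5.
7: 13817 = 7·1973 + 6
11: 13817 = 11·1256 + 1
13: 13817 = 13·1062 + 11
17: 13817 = 17·812 + 13
19: 13817 = 19·727 + 4
23: 13817 = 23·600 + 17
29: 13817 = 29·476 + 13
31: 13817 = 31·445 + 22
37: 13817 = 37·373 + 16
41: 13817 = 41·337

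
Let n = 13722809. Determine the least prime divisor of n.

71

13722809 is odd.
Digit sum 32, not divisible by 3.
Ends in 9: not divisible by 5.
7: 13722809 = 7·1960401 + 2
11: 13722809 = 11·1247528 + 1
13: 13722809 = 13·1055600 + 9
17: 13722809 = 17·807224 + 1
19: 13722809 = 19·722253 + 2
23: 13722809 = 23·596643 + 20
29: 13722809 = 29·473200 + 9
31: 13722809 = 31·442671 + 8
37: 13722809 = 37·370886 + 27
41: 13722809 = 41·334702 + 27
43: 13722809 = 43·319135 + 4
47: 13722809 = 47·291974 + 31
53: 13722809 = 53·258920 + 49
59: 13722809 = 59·232589 + 58
61: 13722809 = 61·224964 + 5
67: 13722809 = 67·204818 + 3
71: 13722809 = 71·193279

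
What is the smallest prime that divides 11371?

83

11371 is odd.
Digit sum 13, not divisible by 3.
Ends in 1: not divisible by 5.
7: 11371 = 7·1624 + 3
11: 11371 = 11·1033 + 8
13: 11371 = 13·874 + 9
17: 11371 = 17·668 + 15
19: 11371 = 19·598 + 9
23: 11371 = 23·494 + 9
29: 11371 = 29·392 + 3
31: 11371 = 31·366 + 25
37: 11371 = 37·307 + 12
41: 11371 = 41·277 + 14
43: 11371 = 43·264 + 19
47: 11371 = 47·241 + 44
53: 11371 = 53·214 + 29
59: 11371 = 59·192 + 43
61: 11371 = 61·186 + 25
67: 11371 = 67·169 + 48
71: 11371 = 71·160 + 11
73: 11371 = 73·155 + 56
79: 11371 = 79·143 + 74
83: 11371 = 83·137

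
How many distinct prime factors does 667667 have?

667667 = 7 · 95381
95381 = 11 · 8671
8671 = 13 · 667
667 = 23 · 29
667667 = 7 · 11 · 13 · 23 · 29, which has 5 distinct prime factors.

5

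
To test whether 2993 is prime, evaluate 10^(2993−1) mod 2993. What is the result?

2191

10^1 ≡ 10 (mod 2993)
10^2 ≡ 10^2 = 100 ≡ 100 (mod 2993)
10^4 ≡ 100^2 = 10000 ≡ 1021 (mod 2993)
10^8 ≡ 1021^2 = 1042441 ≡ 877 (mod 2993)
10^16 ≡ 877^2 = 769129 ≡ 2921 (mod 2993)
10^32 ≡ 2921^2 = 8532241 ≡ 2191 (mod 2993)
10^64 ≡ 2191^2 = 4800481 ≡ 2702 (mod 2993)
10^128 ≡ 2702^2 = 7300804 ≡ 877 (mod 2993)
10^256 ≡ 877^2 = 769129 ≡ 2921 (mod 2993)
10^512 ≡ 2921^2 = 8532241 ≡ 2191 (mod 2993)
10^1024 ≡ 2191^2 = 4800481 ≡ 2702 (mod 2993)
10^2048 ≡ 2702^2 = 7300804 ≡ 877 (mod 2993)
2992 = 2048 + 512 + 256 + 128 + 32 + 16 in binary powers of 2.
So 10^2992 ≡ 877 · 2191 · 2921 · 877 · 2191 · 2921 ≡ 2191 (mod 2993).
Since 2191 ≠ 1, base 10 is a Fermat witness: 2993 is composite.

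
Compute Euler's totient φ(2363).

2208

Factor: 2363 = 17 · 139.
φ(2363) = (17−1) · (139−1) = 16 · 138 = 2208.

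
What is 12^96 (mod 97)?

12^1 ≡ 12 (mod 97)
12^2 ≡ 12^2 = 144 ≡ 47 (mod 97)
12^4 ≡ 47^2 = 2209 ≡ 75 (mod 97)
12^8 ≡ 75^2 = 5625 ≡ 96 (mod 97)
12^16 ≡ 96^2 = 9216 ≡ 1 (mod 97)
12^32 ≡ 1^2 = 1 ≡ 1 (mod 97)
12^64 ≡ 1^2 = 1 ≡ 1 (mod 97)
96 = 64 + 32 in binary powers of 2.
So 12^96 ≡ 1 · 1 ≡ 1 (mod 97).
Since the result is 1, base 12 gives no evidence that 97 is composite.

1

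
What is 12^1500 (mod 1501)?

571

12^1 ≡ 12 (mod 1501)
12^2 ≡ 12^2 = 144 ≡ 144 (mod 1501)
12^4 ≡ 144^2 = 20736 ≡ 1223 (mod 1501)
12^8 ≡ 1223^2 = 1495729 ≡ 733 (mod 1501)
12^16 ≡ 733^2 = 537289 ≡ 1432 (mod 1501)
12^32 ≡ 1432^2 = 2050624 ≡ 258 (mod 1501)
12^64 ≡ 258^2 = 66564 ≡ 520 (mod 1501)
12^128 ≡ 520^2 = 270400 ≡ 220 (mod 1501)
12^256 ≡ 220^2 = 48400 ≡ 368 (mod 1501)
12^512 ≡ 368^2 = 135424 ≡ 334 (mod 1501)
12^1024 ≡ 334^2 = 111556 ≡ 482 (mod 1501)
1500 = 1024 + 256 + 128 + 64 + 16 + 8 + 4 in binary powers of 2.
So 12^1500 ≡ 482 · 368 · 220 · 520 · 1432 · 733 · 1223 ≡ 571 (mod 1501).
Since 571 ≠ 1, base 12 is a Fermat witness: 1501 is composite.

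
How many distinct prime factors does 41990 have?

5

41990 = 2 · 20995
20995 = 5 · 4199
4199 = 13 · 323
323 = 17 · 19
41990 = 2 · 5 · 13 · 17 · 19, which has 5 distinct prime factors.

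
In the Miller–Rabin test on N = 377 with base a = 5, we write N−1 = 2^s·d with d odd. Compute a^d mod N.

377 − 1 = 376 = 2^3 · 47, so d = 47.
5^1 ≡ 5 (mod 377)
5^2 ≡ 5^2 = 25 ≡ 25 (mod 377)
5^4 ≡ 25^2 = 625 ≡ 248 (mod 377)
5^8 ≡ 248^2 = 61504 ≡ 53 (mod 377)
5^16 ≡ 53^2 = 2809 ≡ 170 (mod 377)
5^32 ≡ 170^2 = 28900 ≡ 248 (mod 377)
47 = 32 + 8 + 4 + 2 + 1 in binary powers of 2.
So 5^47 ≡ 248 · 53 · 248 · 25 · 5 ≡ 138 (mod 377).
Squaring chain: 138 → 194 → 313; never reaches −1, so base 5 is a Miller–Rabin witness that 377 is composite.

138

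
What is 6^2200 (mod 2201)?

6^1 ≡ 6 (mod 2201)
6^2 ≡ 6^2 = 36 ≡ 36 (mod 2201)
6^4 ≡ 36^2 = 1296 ≡ 1296 (mod 2201)
6^8 ≡ 1296^2 = 1679616 ≡ 253 (mod 2201)
6^16 ≡ 253^2 = 64009 ≡ 180 (mod 2201)
6^32 ≡ 180^2 = 32400 ≡ 1586 (mod 2201)
6^64 ≡ 1586^2 = 2515396 ≡ 1854 (mod 2201)
6^128 ≡ 1854^2 = 3437316 ≡ 1555 (mod 2201)
6^256 ≡ 1555^2 = 2418025 ≡ 1327 (mod 2201)
6^512 ≡ 1327^2 = 1760929 ≡ 129 (mod 2201)
6^1024 ≡ 129^2 = 16641 ≡ 1234 (mod 2201)
6^2048 ≡ 1234^2 = 1522756 ≡ 1865 (mod 2201)
2200 = 2048 + 128 + 16 + 8 in binary powers of 2.
So 6^2200 ≡ 1865 · 1555 · 180 · 253 ≡ 1823 (mod 2201).
Since 1823 ≠ 1, base 6 is a Fermat witness: 2201 is composite.

1823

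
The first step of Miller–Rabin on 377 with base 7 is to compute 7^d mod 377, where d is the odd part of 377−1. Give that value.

132

377 − 1 = 376 = 2^3 · 47, so d = 47.
7^1 ≡ 7 (mod 377)
7^2 ≡ 7^2 = 49 ≡ 49 (mod 377)
7^4 ≡ 49^2 = 2401 ≡ 139 (mod 377)
7^8 ≡ 139^2 = 19321 ≡ 94 (mod 377)
7^16 ≡ 94^2 = 8836 ≡ 165 (mod 377)
7^32 ≡ 165^2 = 27225 ≡ 81 (mod 377)
47 = 32 + 8 + 4 + 2 + 1 in binary powers of 2.
So 7^47 ≡ 81 · 94 · 139 · 49 · 7 ≡ 132 (mod 377).
Squaring chain: 132 → 82 → 315; never reaches −1, so base 7 is a Miller–Rabin witness that 377 is composite.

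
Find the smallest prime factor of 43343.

89

43343 is odd.
Digit sum 17, not divisible by 3.
Ends in 3: not divisible by 5.
7: 43343 = 7·6191 + 6
11: 43343 = 11·3940 + 3
13: 43343 = 13·3334 + 1
17: 43343 = 17·2549 + 10
19: 43343 = 19·2281 + 4
23: 43343 = 23·1884 + 11
29: 43343 = 29·1494 + 17
31: 43343 = 31·1398 + 5
37: 43343 = 37·1171 + 16
41: 43343 = 41·1057 + 6
43: 43343 = 43·1007 + 42
47: 43343 = 47·922 + 9
53: 43343 = 53·817 + 42
59: 43343 = 59·734 + 37
61: 43343 = 61·710 + 33
67: 43343 = 67·646 + 61
71: 43343 = 71·610 + 33
73: 43343 = 73·593 + 54
79: 43343 = 79·548 + 51
83: 43343 = 83·522 + 17
89: 43343 = 89·487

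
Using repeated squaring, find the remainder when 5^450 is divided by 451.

5^1 ≡ 5 (mod 451)
5^2 ≡ 5^2 = 25 ≡ 25 (mod 451)
5^4 ≡ 25^2 = 625 ≡ 174 (mod 451)
5^8 ≡ 174^2 = 30276 ≡ 59 (mod 451)
5^16 ≡ 59^2 = 3481 ≡ 324 (mod 451)
5^32 ≡ 324^2 = 104976 ≡ 344 (mod 451)
5^64 ≡ 344^2 = 118336 ≡ 174 (mod 451)
5^128 ≡ 174^2 = 30276 ≡ 59 (mod 451)
5^256 ≡ 59^2 = 3481 ≡ 324 (mod 451)
450 = 256 + 128 + 64 + 2 in binary powers of 2.
So 5^450 ≡ 324 · 59 · 174 · 25 ≡ 122 (mod 451).
Since 122 ≠ 1, base 5 is a Fermat witness: 451 is composite.

122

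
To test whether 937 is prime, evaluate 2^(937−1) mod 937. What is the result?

2^1 ≡ 2 (mod 937)
2^2 ≡ 2^2 = 4 ≡ 4 (mod 937)
2^4 ≡ 4^2 = 16 ≡ 16 (mod 937)
2^8 ≡ 16^2 = 256 ≡ 256 (mod 937)
2^16 ≡ 256^2 = 65536 ≡ 883 (mod 937)
2^32 ≡ 883^2 = 779689 ≡ 105 (mod 937)
2^64 ≡ 105^2 = 11025 ≡ 718 (mod 937)
2^128 ≡ 718^2 = 515524 ≡ 174 (mod 937)
2^256 ≡ 174^2 = 30276 ≡ 292 (mod 937)
2^512 ≡ 292^2 = 85264 ≡ 934 (mod 937)
936 = 512 + 256 + 128 + 32 + 8 in binary powers of 2.
So 2^936 ≡ 934 · 292 · 174 · 105 · 256 ≡ 1 (mod 937).
Since the result is 1, base 2 gives no evidence that 937 is composite.

1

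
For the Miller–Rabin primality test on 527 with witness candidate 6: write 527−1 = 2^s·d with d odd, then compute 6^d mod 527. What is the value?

527 − 1 = 526 = 2^1 · 263, so d = 263.
6^1 ≡ 6 (mod 527)
6^2 ≡ 6^2 = 36 ≡ 36 (mod 527)
6^4 ≡ 36^2 = 1296 ≡ 242 (mod 527)
6^8 ≡ 242^2 = 58564 ≡ 67 (mod 527)
6^16 ≡ 67^2 = 4489 ≡ 273 (mod 527)
6^32 ≡ 273^2 = 74529 ≡ 222 (mod 527)
6^64 ≡ 222^2 = 49284 ≡ 273 (mod 527)
6^128 ≡ 273^2 = 74529 ≡ 222 (mod 527)
6^256 ≡ 222^2 = 49284 ≡ 273 (mod 527)
263 = 256 + 4 + 2 + 1 in binary powers of 2.
So 6^263 ≡ 273 · 242 · 36 · 6 ≡ 150 (mod 527).
Squaring chain: 150; never reaches −1, so base 6 is a Miller–Rabin witness that 527 is composite.

150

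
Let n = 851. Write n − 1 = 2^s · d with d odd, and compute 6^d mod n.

302

851 − 1 = 850 = 2^1 · 425, so d = 425.
6^1 ≡ 6 (mod 851)
6^2 ≡ 6^2 = 36 ≡ 36 (mod 851)
6^4 ≡ 36^2 = 1296 ≡ 445 (mod 851)
6^8 ≡ 445^2 = 198025 ≡ 593 (mod 851)
6^16 ≡ 593^2 = 351649 ≡ 186 (mod 851)
6^32 ≡ 186^2 = 34596 ≡ 556 (mod 851)
6^64 ≡ 556^2 = 309136 ≡ 223 (mod 851)
6^128 ≡ 223^2 = 49729 ≡ 371 (mod 851)
6^256 ≡ 371^2 = 137641 ≡ 630 (mod 851)
425 = 256 + 128 + 32 + 8 + 1 in binary powers of 2.
So 6^425 ≡ 630 · 371 · 556 · 593 · 6 ≡ 302 (mod 851).
Squaring chain: 302; never reaches −1, so base 6 is a Miller–Rabin witness that 851 is composite.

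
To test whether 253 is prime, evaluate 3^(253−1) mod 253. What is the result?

3^1 ≡ 3 (mod 253)
3^2 ≡ 3^2 = 9 ≡ 9 (mod 253)
3^4 ≡ 9^2 = 81 ≡ 81 (mod 253)
3^8 ≡ 81^2 = 6561 ≡ 236 (mod 253)
3^16 ≡ 236^2 = 55696 ≡ 36 (mod 253)
3^32 ≡ 36^2 = 1296 ≡ 31 (mod 253)
3^64 ≡ 31^2 = 961 ≡ 202 (mod 253)
3^128 ≡ 202^2 = 40804 ≡ 71 (mod 253)
252 = 128 + 64 + 32 + 16 + 8 + 4 in binary powers of 2.
So 3^252 ≡ 71 · 202 · 31 · 36 · 236 · 81 ≡ 31 (mod 253).
Since 31 ≠ 1, base 3 is a Fermat witness: 253 is composite.

31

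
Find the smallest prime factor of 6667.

59

6667 is odd.
Digit sum 25, not divisible by 3.
Ends in 7: not divisible by 5.
7: 6667 = 7·952 + 3
11: 6667 = 11·606 + 1
13: 6667 = 13·512 + 11
17: 6667 = 17·392 + 3
19: 6667 = 19·350 + 17
23: 6667 = 23·289 + 20
29: 6667 = 29·229 + 26
31: 6667 = 31·215 + 2
37: 6667 = 37·180 + 7
41: 6667 = 41·162 + 25
43: 6667 = 43·155 + 2
47: 6667 = 47·141 + 40
53: 6667 = 53·125 + 42
59: 6667 = 59·113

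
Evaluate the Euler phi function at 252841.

Factor: 252841 = 17 · 107 · 139.
φ(252841) = (17−1) · (107−1) · (139−1) = 16 · 106 · 138 = 234048.

234048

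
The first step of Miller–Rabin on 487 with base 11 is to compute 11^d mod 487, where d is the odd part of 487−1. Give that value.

487 − 1 = 486 = 2^1 · 243, so d = 243.
11^1 ≡ 11 (mod 487)
11^2 ≡ 11^2 = 121 ≡ 121 (mod 487)
11^4 ≡ 121^2 = 14641 ≡ 31 (mod 487)
11^8 ≡ 31^2 = 961 ≡ 474 (mod 487)
11^16 ≡ 474^2 = 224676 ≡ 169 (mod 487)
11^32 ≡ 169^2 = 28561 ≡ 315 (mod 487)
11^64 ≡ 315^2 = 99225 ≡ 364 (mod 487)
11^128 ≡ 364^2 = 132496 ≡ 32 (mod 487)
243 = 128 + 64 + 32 + 16 + 2 + 1 in binary powers of 2.
So 11^243 ≡ 32 · 364 · 315 · 169 · 121 · 11 ≡ 486 (mod 487).
Since 11^d ≡ 486 (mod 487), base 11 does not prove 487 composite.

486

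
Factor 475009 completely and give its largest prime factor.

475009 = 59 · 8051
8051 = 83 · 97
97 is prime.
So 475009 = 59 · 83 · 97; the largest prime factor is 97.

97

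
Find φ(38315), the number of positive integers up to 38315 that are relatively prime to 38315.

29952

Factor: 38315 = 5 · 79 · 97.
φ(38315) = (5−1) · (79−1) · (97−1) = 4 · 78 · 96 = 29952.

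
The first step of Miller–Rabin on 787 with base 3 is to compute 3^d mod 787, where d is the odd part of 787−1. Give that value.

786

787 − 1 = 786 = 2^1 · 393, so d = 393.
3^1 ≡ 3 (mod 787)
3^2 ≡ 3^2 = 9 ≡ 9 (mod 787)
3^4 ≡ 9^2 = 81 ≡ 81 (mod 787)
3^8 ≡ 81^2 = 6561 ≡ 265 (mod 787)
3^16 ≡ 265^2 = 70225 ≡ 182 (mod 787)
3^32 ≡ 182^2 = 33124 ≡ 70 (mod 787)
3^64 ≡ 70^2 = 4900 ≡ 178 (mod 787)
3^128 ≡ 178^2 = 31684 ≡ 204 (mod 787)
3^256 ≡ 204^2 = 41616 ≡ 692 (mod 787)
393 = 256 + 128 + 8 + 1 in binary powers of 2.
So 3^393 ≡ 692 · 204 · 265 · 3 ≡ 786 (mod 787).
Since 3^d ≡ 786 (mod 787), base 3 does not prove 787 composite.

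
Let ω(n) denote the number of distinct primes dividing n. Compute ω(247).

2

247 = 13 · 19
247 = 13 · 19, which has 2 distinct prime factors.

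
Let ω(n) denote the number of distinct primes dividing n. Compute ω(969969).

969969 = 3 · 323323
323323 = 7 · 46189
46189 = 11 · 4199
4199 = 13 · 323
323 = 17 · 19
969969 = 3 · 7 · 11 · 13 · 17 · 19, which has 6 distinct prime factors.

6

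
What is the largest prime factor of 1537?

1537 = 29 · 53
53 is prime.
So 1537 = 29 · 53; the largest prime factor is 53.

53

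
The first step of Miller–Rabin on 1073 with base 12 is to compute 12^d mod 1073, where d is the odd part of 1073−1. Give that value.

423

1073 − 1 = 1072 = 2^4 · 67, so d = 67.
12^1 ≡ 12 (mod 1073)
12^2 ≡ 12^2 = 144 ≡ 144 (mod 1073)
12^4 ≡ 144^2 = 20736 ≡ 349 (mod 1073)
12^8 ≡ 349^2 = 121801 ≡ 552 (mod 1073)
12^16 ≡ 552^2 = 304704 ≡ 1045 (mod 1073)
12^32 ≡ 1045^2 = 1092025 ≡ 784 (mod 1073)
12^64 ≡ 784^2 = 614656 ≡ 900 (mod 1073)
67 = 64 + 2 + 1 in binary powers of 2.
So 12^67 ≡ 900 · 144 · 12 ≡ 423 (mod 1073).
Squaring chain: 423 → 811 → 1045 → 784; never reaches −1, so base 12 is a Miller–Rabin witness that 1073 is composite.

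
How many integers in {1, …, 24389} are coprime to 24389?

Factor: 24389 = 29^3.
φ(24389) = 29^2·(29−1) = 23548.

23548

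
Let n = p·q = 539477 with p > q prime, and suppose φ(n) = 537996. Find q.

φ(n) = (p−1)(q−1) = n − (p+q) + 1, so p + q = 539477 − 537996 + 1 = 1482.
p and q are the roots of t² − 1482t + 539477 = 0.
Discriminant: 1482² − 4·539477 = 2196324 − 2157908 = 38416; √38416 = 196.
q = (1482 − 196)/2 = 643, p = (1482 + 196)/2 = 839.
Check: 643 · 839 = 539477.

643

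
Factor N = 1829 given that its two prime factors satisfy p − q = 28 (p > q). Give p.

Since p = q + 28, we have 1829 = q(q + 28), so q² + 28q − 1829 = 0.
Discriminant: 28² + 4·1829 = 784 + 7316 = 8100; √8100 = 90.
q = (−28 + 90)/2 = 31, and p = q + 28 = 59.
Check: 31 · 59 = 1829.

59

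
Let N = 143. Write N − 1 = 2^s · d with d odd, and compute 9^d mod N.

42

143 − 1 = 142 = 2^1 · 71, so d = 71.
9^1 ≡ 9 (mod 143)
9^2 ≡ 9^2 = 81 ≡ 81 (mod 143)
9^4 ≡ 81^2 = 6561 ≡ 126 (mod 143)
9^8 ≡ 126^2 = 15876 ≡ 3 (mod 143)
9^16 ≡ 3^2 = 9 ≡ 9 (mod 143)
9^32 ≡ 9^2 = 81 ≡ 81 (mod 143)
9^64 ≡ 81^2 = 6561 ≡ 126 (mod 143)
71 = 64 + 4 + 2 + 1 in binary powers of 2.
So 9^71 ≡ 126 · 126 · 81 · 9 ≡ 42 (mod 143).
Squaring chain: 42; never reaches −1, so base 9 is a Miller–Rabin witness that 143 is composite.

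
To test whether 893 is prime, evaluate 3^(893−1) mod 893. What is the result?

852

3^1 ≡ 3 (mod 893)
3^2 ≡ 3^2 = 9 ≡ 9 (mod 893)
3^4 ≡ 9^2 = 81 ≡ 81 (mod 893)
3^8 ≡ 81^2 = 6561 ≡ 310 (mod 893)
3^16 ≡ 310^2 = 96100 ≡ 549 (mod 893)
3^32 ≡ 549^2 = 301401 ≡ 460 (mod 893)
3^64 ≡ 460^2 = 211600 ≡ 852 (mod 893)
3^128 ≡ 852^2 = 725904 ≡ 788 (mod 893)
3^256 ≡ 788^2 = 620944 ≡ 309 (mod 893)
3^512 ≡ 309^2 = 95481 ≡ 823 (mod 893)
892 = 512 + 256 + 64 + 32 + 16 + 8 + 4 in binary powers of 2.
So 3^892 ≡ 823 · 309 · 852 · 460 · 549 · 310 · 81 ≡ 852 (mod 893).
Since 852 ≠ 1, base 3 is a Fermat witness: 893 is composite.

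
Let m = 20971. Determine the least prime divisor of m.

67

20971 is odd.
Digit sum 19, not divisible by 3.
Ends in 1: not divisible by 5.
7: 20971 = 7·2995 + 6
11: 20971 = 11·1906 + 5
13: 20971 = 13·1613 + 2
17: 20971 = 17·1233 + 10
19: 20971 = 19·1103 + 14
23: 20971 = 23·911 + 18
29: 20971 = 29·723 + 4
31: 20971 = 31·676 + 15
37: 20971 = 37·566 + 29
41: 20971 = 41·511 + 20
43: 20971 = 43·487 + 30
47: 20971 = 47·446 + 9
53: 20971 = 53·395 + 36
59: 20971 = 59·355 + 26
61: 20971 = 61·343 + 48
67: 20971 = 67·313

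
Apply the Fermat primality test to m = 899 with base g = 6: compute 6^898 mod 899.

645

6^1 ≡ 6 (mod 899)
6^2 ≡ 6^2 = 36 ≡ 36 (mod 899)
6^4 ≡ 36^2 = 1296 ≡ 397 (mod 899)
6^8 ≡ 397^2 = 157609 ≡ 284 (mod 899)
6^16 ≡ 284^2 = 80656 ≡ 645 (mod 899)
6^32 ≡ 645^2 = 416025 ≡ 687 (mod 899)
6^64 ≡ 687^2 = 471969 ≡ 893 (mod 899)
6^128 ≡ 893^2 = 797449 ≡ 36 (mod 899)
6^256 ≡ 36^2 = 1296 ≡ 397 (mod 899)
6^512 ≡ 397^2 = 157609 ≡ 284 (mod 899)
898 = 512 + 256 + 128 + 2 in binary powers of 2.
So 6^898 ≡ 284 · 397 · 36 · 36 ≡ 645 (mod 899).
Since 645 ≠ 1, base 6 is a Fermat witness: 899 is composite.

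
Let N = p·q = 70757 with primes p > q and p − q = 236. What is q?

Since p = q + 236, we have 70757 = q(q + 236), so q² + 236q − 70757 = 0.
Discriminant: 236² + 4·70757 = 55696 + 283028 = 338724; √338724 = 582.
q = (−236 + 582)/2 = 173, and p = q + 236 = 409.
Check: 173 · 409 = 70757.

173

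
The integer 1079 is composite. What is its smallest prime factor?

13

1079 is odd.
Digit sum 17, not divisible by 3.
Ends in 9: not divisible by 5.
7: 1079 = 7·154 + 1
11: 1079 = 11·98 + 1
13: 1079 = 13·83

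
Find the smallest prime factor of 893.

893 is odd.
Digit sum 20, not divisible by 3.
Ends in 3: not divisible by 5.
7: 893 = 7·127 + 4
11: 893 = 11·81 + 2
13: 893 = 13·68 + 9
17: 893 = 17·52 + 9
19: 893 = 19·47

19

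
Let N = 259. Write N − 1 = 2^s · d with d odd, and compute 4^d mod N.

64

259 − 1 = 258 = 2^1 · 129, so d = 129.
4^1 ≡ 4 (mod 259)
4^2 ≡ 4^2 = 16 ≡ 16 (mod 259)
4^4 ≡ 16^2 = 256 ≡ 256 (mod 259)
4^8 ≡ 256^2 = 65536 ≡ 9 (mod 259)
4^16 ≡ 9^2 = 81 ≡ 81 (mod 259)
4^32 ≡ 81^2 = 6561 ≡ 86 (mod 259)
4^64 ≡ 86^2 = 7396 ≡ 144 (mod 259)
4^128 ≡ 144^2 = 20736 ≡ 16 (mod 259)
129 = 128 + 1 in binary powers of 2.
So 4^129 ≡ 16 · 4 ≡ 64 (mod 259).
Squaring chain: 64; never reaches −1, so base 4 is a Miller–Rabin witness that 259 is composite.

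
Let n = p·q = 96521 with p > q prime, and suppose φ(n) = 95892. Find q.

φ(n) = (p−1)(q−1) = n − (p+q) + 1, so p + q = 96521 − 95892 + 1 = 630.
p and q are the roots of t² − 630t + 96521 = 0.
Discriminant: 630² − 4·96521 = 396900 − 386084 = 10816; √10816 = 104.
q = (630 − 104)/2 = 263, p = (630 + 104)/2 = 367.
Check: 263 · 367 = 96521.

263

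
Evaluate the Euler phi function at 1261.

Factor: 1261 = 13 · 97.
φ(1261) = (13−1) · (97−1) = 12 · 96 = 1152.

1152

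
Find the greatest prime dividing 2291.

79

2291 = 29 · 79
79 is prime.
So 2291 = 29 · 79; the largest prime factor is 79.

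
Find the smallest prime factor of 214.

214 is even: 2 divides it.

2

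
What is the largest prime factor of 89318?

71

89318 = 2 · 44659
44659 = 17 · 2627
2627 = 37 · 71
71 is prime.
So 89318 = 2 · 17 · 37 · 71; the largest prime factor is 71.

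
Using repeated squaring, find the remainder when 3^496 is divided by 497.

445

3^1 ≡ 3 (mod 497)
3^2 ≡ 3^2 = 9 ≡ 9 (mod 497)
3^4 ≡ 9^2 = 81 ≡ 81 (mod 497)
3^8 ≡ 81^2 = 6561 ≡ 100 (mod 497)
3^16 ≡ 100^2 = 10000 ≡ 60 (mod 497)
3^32 ≡ 60^2 = 3600 ≡ 121 (mod 497)
3^64 ≡ 121^2 = 14641 ≡ 228 (mod 497)
3^128 ≡ 228^2 = 51984 ≡ 296 (mod 497)
3^256 ≡ 296^2 = 87616 ≡ 144 (mod 497)
496 = 256 + 128 + 64 + 32 + 16 in binary powers of 2.
So 3^496 ≡ 144 · 296 · 228 · 121 · 60 ≡ 445 (mod 497).
Since 445 ≠ 1, base 3 is a Fermat witness: 497 is composite.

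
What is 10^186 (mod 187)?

10^1 ≡ 10 (mod 187)
10^2 ≡ 10^2 = 100 ≡ 100 (mod 187)
10^4 ≡ 100^2 = 10000 ≡ 89 (mod 187)
10^8 ≡ 89^2 = 7921 ≡ 67 (mod 187)
10^16 ≡ 67^2 = 4489 ≡ 1 (mod 187)
10^32 ≡ 1^2 = 1 ≡ 1 (mod 187)
10^64 ≡ 1^2 = 1 ≡ 1 (mod 187)
10^128 ≡ 1^2 = 1 ≡ 1 (mod 187)
186 = 128 + 32 + 16 + 8 + 2 in binary powers of 2.
So 10^186 ≡ 1 · 1 · 1 · 67 · 100 ≡ 155 (mod 187).
Since 155 ≠ 1, base 10 is a Fermat witness: 187 is composite.

155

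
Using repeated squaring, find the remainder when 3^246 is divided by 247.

3^1 ≡ 3 (mod 247)
3^2 ≡ 3^2 = 9 ≡ 9 (mod 247)
3^4 ≡ 9^2 = 81 ≡ 81 (mod 247)
3^8 ≡ 81^2 = 6561 ≡ 139 (mod 247)
3^16 ≡ 139^2 = 19321 ≡ 55 (mod 247)
3^32 ≡ 55^2 = 3025 ≡ 61 (mod 247)
3^64 ≡ 61^2 = 3721 ≡ 16 (mod 247)
3^128 ≡ 16^2 = 256 ≡ 9 (mod 247)
246 = 128 + 64 + 32 + 16 + 4 + 2 in binary powers of 2.
So 3^246 ≡ 9 · 16 · 61 · 55 · 81 · 9 ≡ 144 (mod 247).
Since 144 ≠ 1, base 3 is a Fermat witness: 247 is composite.

144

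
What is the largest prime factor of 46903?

89

46903 = 17 · 2759
2759 = 31 · 89
89 is prime.
So 46903 = 17 · 31 · 89; the largest prime factor is 89.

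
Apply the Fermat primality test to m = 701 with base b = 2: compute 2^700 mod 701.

2^1 ≡ 2 (mod 701)
2^2 ≡ 2^2 = 4 ≡ 4 (mod 701)
2^4 ≡ 4^2 = 16 ≡ 16 (mod 701)
2^8 ≡ 16^2 = 256 ≡ 256 (mod 701)
2^16 ≡ 256^2 = 65536 ≡ 343 (mod 701)
2^32 ≡ 343^2 = 117649 ≡ 582 (mod 701)
2^64 ≡ 582^2 = 338724 ≡ 141 (mod 701)
2^128 ≡ 141^2 = 19881 ≡ 253 (mod 701)
2^256 ≡ 253^2 = 64009 ≡ 218 (mod 701)
2^512 ≡ 218^2 = 47524 ≡ 557 (mod 701)
700 = 512 + 128 + 32 + 16 + 8 + 4 in binary powers of 2.
So 2^700 ≡ 557 · 253 · 582 · 343 · 256 · 16 ≡ 1 (mod 701).
Since the result is 1, base 2 gives no evidence that 701 is composite.

1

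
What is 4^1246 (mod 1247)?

4^1 ≡ 4 (mod 1247)
4^2 ≡ 4^2 = 16 ≡ 16 (mod 1247)
4^4 ≡ 16^2 = 256 ≡ 256 (mod 1247)
4^8 ≡ 256^2 = 65536 ≡ 692 (mod 1247)
4^16 ≡ 692^2 = 478864 ≡ 16 (mod 1247)
4^32 ≡ 16^2 = 256 ≡ 256 (mod 1247)
4^64 ≡ 256^2 = 65536 ≡ 692 (mod 1247)
4^128 ≡ 692^2 = 478864 ≡ 16 (mod 1247)
4^256 ≡ 16^2 = 256 ≡ 256 (mod 1247)
4^512 ≡ 256^2 = 65536 ≡ 692 (mod 1247)
4^1024 ≡ 692^2 = 478864 ≡ 16 (mod 1247)
1246 = 1024 + 128 + 64 + 16 + 8 + 4 + 2 in binary powers of 2.
So 4^1246 ≡ 16 · 16 · 692 · 16 · 692 · 256 · 16 ≡ 1 (mod 1247).
Since the result is 1, base 4 gives no evidence that 1247 is composite.

1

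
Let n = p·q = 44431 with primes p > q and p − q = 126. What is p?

283

Since p = q + 126, we have 44431 = q(q + 126), so q² + 126q − 44431 = 0.
Discriminant: 126² + 4·44431 = 15876 + 177724 = 193600; √193600 = 440.
q = (−126 + 440)/2 = 157, and p = q + 126 = 283.
Check: 157 · 283 = 44431.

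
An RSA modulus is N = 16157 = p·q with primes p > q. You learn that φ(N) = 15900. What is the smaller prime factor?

φ(n) = (p−1)(q−1) = n − (p+q) + 1, so p + q = 16157 − 15900 + 1 = 258.
p and q are the roots of t² − 258t + 16157 = 0.
Discriminant: 258² − 4·16157 = 66564 − 64628 = 1936; √1936 = 44.
q = (258 − 44)/2 = 107, p = (258 + 44)/2 = 151.
Check: 107 · 151 = 16157.

107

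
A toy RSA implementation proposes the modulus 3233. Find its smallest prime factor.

3233 is odd.
Digit sum 11, not divisible by 3.
Ends in 3: not divisible by 5.
7: 3233 = 7·461 + 6
11: 3233 = 11·293 + 10
13: 3233 = 13·248 + 9
17: 3233 = 17·190 + 3
19: 3233 = 19·170 + 3
23: 3233 = 23·140 + 13
29: 3233 = 29·111 + 14
31: 3233 = 31·104 + 9
37: 3233 = 37·87 + 14
41: 3233 = 41·78 + 35
43: 3233 = 43·75 + 8
47: 3233 = 47·68 + 37
53: 3233 = 53·61

53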